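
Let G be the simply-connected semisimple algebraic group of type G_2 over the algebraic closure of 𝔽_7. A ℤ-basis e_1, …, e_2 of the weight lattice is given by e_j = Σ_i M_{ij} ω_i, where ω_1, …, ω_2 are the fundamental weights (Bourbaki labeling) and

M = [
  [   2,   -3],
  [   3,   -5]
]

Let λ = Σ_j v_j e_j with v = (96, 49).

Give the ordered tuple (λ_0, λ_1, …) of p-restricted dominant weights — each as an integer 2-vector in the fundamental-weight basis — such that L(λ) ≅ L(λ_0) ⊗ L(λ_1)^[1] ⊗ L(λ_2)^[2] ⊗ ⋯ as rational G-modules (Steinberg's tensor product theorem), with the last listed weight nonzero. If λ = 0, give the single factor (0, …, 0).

((3, 1), (6, 6))

Change of basis e → ω: c = M·v where v = (96, 49):
  c_1 = 2·96 + (-3)·(49) = 45
  c_2 = 3·96 + (-5)·(49) = 43
Writing each c_i in base p = 7:
  c_1 = 45 = 3·7^0 + 6·7^1
  c_2 = 43 = 1·7^0 + 6·7^1
λ_0 = (3, 1)
λ_1 = (6, 6)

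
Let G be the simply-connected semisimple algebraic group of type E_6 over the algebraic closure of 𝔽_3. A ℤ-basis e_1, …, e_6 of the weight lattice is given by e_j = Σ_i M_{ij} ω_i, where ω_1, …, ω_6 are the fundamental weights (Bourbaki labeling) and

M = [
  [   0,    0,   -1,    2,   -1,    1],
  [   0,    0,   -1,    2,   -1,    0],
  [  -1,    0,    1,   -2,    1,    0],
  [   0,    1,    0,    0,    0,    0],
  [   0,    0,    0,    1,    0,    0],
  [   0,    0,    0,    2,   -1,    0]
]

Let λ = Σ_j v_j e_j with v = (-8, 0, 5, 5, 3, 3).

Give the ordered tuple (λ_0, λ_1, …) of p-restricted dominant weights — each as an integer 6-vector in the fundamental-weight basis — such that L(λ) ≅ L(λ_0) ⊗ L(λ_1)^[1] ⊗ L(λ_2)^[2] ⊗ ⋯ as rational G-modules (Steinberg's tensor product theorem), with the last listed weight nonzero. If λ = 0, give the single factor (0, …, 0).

((2, 2, 0, 0, 2, 1), (1, 0, 2, 0, 1, 2))

Converting to the ω-basis (c_i = row i of M dotted with v = (-8, 0, 5, 5, 3, 3)):
  c_1 = (0)·(-8) + (0)·(0) + (-1)·(5) + (2)·(5) + (-1)·(3) + (1)·(3) = 5
  c_2 = (0)·(-8) + (0)·(0) + (-1)·(5) + (2)·(5) + (-1)·(3) + (0)·(3) = 2
  c_3 = (-1)·(-8) + (0)·(0) + (1)·(5) + (-2)·(5) + (1)·(3) + (0)·(3) = 6
  c_4 = (0)·(-8) + (1)·(0) + (0)·(5) + (0)·(5) + (0)·(3) + (0)·(3) = 0
  c_5 = (0)·(-8) + (0)·(0) + (0)·(5) + (1)·(5) + (0)·(3) + (0)·(3) = 5
  c_6 = (0)·(-8) + (0)·(0) + (0)·(5) + (2)·(5) + (-1)·(3) + (0)·(3) = 7
Base-3 expansion of each c_i:
  c_1 = 5 = 2·3^0 + 1·3^1
  c_2 = 2 = 2·3^0
  c_3 = 6 = 0·3^0 + 2·3^1
  c_4 = 0
  c_5 = 5 = 2·3^0 + 1·3^1
  c_6 = 7 = 1·3^0 + 2·3^1
p-restricted factor λ_0 = (2, 2, 0, 0, 2, 1)
p-restricted factor λ_1 = (1, 0, 2, 0, 1, 2)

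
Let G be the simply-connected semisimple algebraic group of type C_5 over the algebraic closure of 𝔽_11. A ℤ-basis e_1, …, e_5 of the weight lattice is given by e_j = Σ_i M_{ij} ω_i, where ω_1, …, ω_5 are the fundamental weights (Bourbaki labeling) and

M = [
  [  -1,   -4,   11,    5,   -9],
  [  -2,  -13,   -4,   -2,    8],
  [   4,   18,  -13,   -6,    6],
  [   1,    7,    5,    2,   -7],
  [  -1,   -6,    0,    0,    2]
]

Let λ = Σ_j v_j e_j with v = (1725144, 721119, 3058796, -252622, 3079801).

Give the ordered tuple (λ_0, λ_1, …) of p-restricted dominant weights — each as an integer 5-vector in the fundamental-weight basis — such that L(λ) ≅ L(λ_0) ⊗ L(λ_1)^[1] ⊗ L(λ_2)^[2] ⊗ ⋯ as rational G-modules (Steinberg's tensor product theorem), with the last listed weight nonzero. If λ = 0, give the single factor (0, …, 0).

Compute c_i = Σ_j M_{ij} v_j with v = (1725144, 721119, 3058796, -252622, 3079801):
  c_1 = (-1)·(1725144) + (-4)·(721119) + 11·3058796 + (5)·(-252622) + (-9)·(3079801) = 55817
  c_2 = (-2)·(1725144) + (-13)·(721119) + (-4)·(3058796) + (-2)·(-252622) + 8·3079801 = 83633
  c_3 = 4·1725144 + 18·721119 + (-13)·(3058796) + (-6)·(-252622) + 6·3079801 = 110908
  c_4 = 1·1725144 + 7·721119 + 5·3058796 + (2)·(-252622) + (-7)·(3079801) = 3106
  c_5 = (-1)·(1725144) + (-6)·(721119) + 0·3058796 + (0)·(-252622) + 2·3079801 = 107744
Writing each c_i in base p = 11:
  c_1 = 55817 = 3·11^0 + 3·11^1 + 10·11^2 + 8·11^3 + 3·11^4
  c_2 = 83633 = 0·11^0 + 2·11^1 + 9·11^2 + 7·11^3 + 5·11^4
  c_3 = 110908 = 6·11^0 + 6·11^1 + 3·11^2 + 6·11^3 + 7·11^4
  c_4 = 3106 = 4·11^0 + 7·11^1 + 3·11^2 + 2·11^3
  c_5 = 107744 = 10·11^0 + 4·11^1 + 10·11^2 + 3·11^3 + 7·11^4
λ_0 = (3, 0, 6, 4, 10)
λ_1 = (3, 2, 6, 7, 4)
λ_2 = (10, 9, 3, 3, 10)
λ_3 = (8, 7, 6, 2, 3)
λ_4 = (3, 5, 7, 0, 7)

((3, 0, 6, 4, 10), (3, 2, 6, 7, 4), (10, 9, 3, 3, 10), (8, 7, 6, 2, 3), (3, 5, 7, 0, 7))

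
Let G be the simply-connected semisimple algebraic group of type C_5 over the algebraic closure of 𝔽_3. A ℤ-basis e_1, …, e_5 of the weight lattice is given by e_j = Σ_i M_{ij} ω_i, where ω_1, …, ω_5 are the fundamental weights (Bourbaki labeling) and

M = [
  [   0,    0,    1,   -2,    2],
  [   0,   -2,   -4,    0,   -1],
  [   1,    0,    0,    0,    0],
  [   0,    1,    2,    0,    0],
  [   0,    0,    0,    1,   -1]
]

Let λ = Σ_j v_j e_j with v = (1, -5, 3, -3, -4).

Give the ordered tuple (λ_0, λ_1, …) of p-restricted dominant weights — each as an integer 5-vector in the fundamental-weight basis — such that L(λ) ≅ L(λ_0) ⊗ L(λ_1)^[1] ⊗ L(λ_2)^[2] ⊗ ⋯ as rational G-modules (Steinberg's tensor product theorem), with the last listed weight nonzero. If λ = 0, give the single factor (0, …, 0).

((1, 2, 1, 1, 1),)

In the fundamental-weight basis, λ has coordinates c = M·v (v = (1, -5, 3, -3, -4)):
  c_1 = 0·1 + (0)·(-5) + 1·3 + (-2)·(-3) + (2)·(-4) = 1
  c_2 = 0·1 + (-2)·(-5) + (-4)·(3) + (0)·(-3) + (-1)·(-4) = 2
  c_3 = 1·1 + (0)·(-5) + 0·3 + (0)·(-3) + (0)·(-4) = 1
  c_4 = 0·1 + (1)·(-5) + 2·3 + (0)·(-3) + (0)·(-4) = 1
  c_5 = 0·1 + (0)·(-5) + 0·3 + (1)·(-3) + (-1)·(-4) = 1
Expand coordinatewise in base 3:
  c_1 = 1 = 1·3^0
  c_2 = 2 = 2·3^0
  c_3 = 1 = 1·3^0
  c_4 = 1 = 1·3^0
  c_5 = 1 = 1·3^0
λ_0 = (1, 2, 1, 1, 1)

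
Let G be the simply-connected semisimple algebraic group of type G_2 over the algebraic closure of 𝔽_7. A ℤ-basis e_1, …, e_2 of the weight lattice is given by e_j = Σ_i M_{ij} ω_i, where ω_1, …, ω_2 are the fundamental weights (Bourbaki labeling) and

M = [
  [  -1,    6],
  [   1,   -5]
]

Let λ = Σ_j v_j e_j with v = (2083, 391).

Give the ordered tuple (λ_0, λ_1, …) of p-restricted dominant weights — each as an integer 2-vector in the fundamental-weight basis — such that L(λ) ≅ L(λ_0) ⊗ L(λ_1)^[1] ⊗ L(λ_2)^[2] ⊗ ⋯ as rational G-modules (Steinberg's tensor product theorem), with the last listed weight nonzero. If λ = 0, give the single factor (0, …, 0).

((4, 2), (2, 4), (5, 2))

Converting to the ω-basis (c_i = row i of M dotted with v = (2083, 391)):
  c_1 = (-1)·(2083) + 6·391 = 263
  c_2 = 1·2083 + (-5)·(391) = 128
Writing each c_i in base p = 7:
  c_1 = 263 = 4·7^0 + 2·7^1 + 5·7^2
  c_2 = 128 = 2·7^0 + 4·7^1 + 2·7^2
Factor λ_0 = (4, 2)
Factor λ_1 = (2, 4)
Factor λ_2 = (5, 2)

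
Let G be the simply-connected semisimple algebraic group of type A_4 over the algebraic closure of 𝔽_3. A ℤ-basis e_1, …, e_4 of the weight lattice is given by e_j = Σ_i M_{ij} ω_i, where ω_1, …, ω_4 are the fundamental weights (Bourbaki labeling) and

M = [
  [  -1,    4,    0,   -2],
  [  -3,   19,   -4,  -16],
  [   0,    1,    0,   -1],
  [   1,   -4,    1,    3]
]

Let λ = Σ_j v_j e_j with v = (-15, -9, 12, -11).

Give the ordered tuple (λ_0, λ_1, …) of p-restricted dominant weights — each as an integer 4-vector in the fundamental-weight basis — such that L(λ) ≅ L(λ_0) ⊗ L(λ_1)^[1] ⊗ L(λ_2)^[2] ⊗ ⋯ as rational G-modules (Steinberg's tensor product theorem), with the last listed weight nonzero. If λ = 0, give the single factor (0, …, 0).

((1, 2, 2, 0),)

Converting to the ω-basis (c_i = row i of M dotted with v = (-15, -9, 12, -11)):
  c_1 = -1*-15 + 4*-9 + 0*12 + -2*-11 = 1
  c_2 = -3*-15 + 19*-9 + -4*12 + -16*-11 = 2
  c_3 = 0*-15 + 1*-9 + 0*12 + -1*-11 = 2
  c_4 = 1*-15 + -4*-9 + 1*12 + 3*-11 = 0
p = 3; digits c_i = Σ_j d_{ij}·3^j, 0 ≤ d_{ij} < 3:
  c_1 = 1 = 1·3^0
  c_2 = 2 = 2·3^0
  c_3 = 2 = 2·3^0
  c_4 = 0
p-restricted factor λ_0 = (1, 2, 2, 0)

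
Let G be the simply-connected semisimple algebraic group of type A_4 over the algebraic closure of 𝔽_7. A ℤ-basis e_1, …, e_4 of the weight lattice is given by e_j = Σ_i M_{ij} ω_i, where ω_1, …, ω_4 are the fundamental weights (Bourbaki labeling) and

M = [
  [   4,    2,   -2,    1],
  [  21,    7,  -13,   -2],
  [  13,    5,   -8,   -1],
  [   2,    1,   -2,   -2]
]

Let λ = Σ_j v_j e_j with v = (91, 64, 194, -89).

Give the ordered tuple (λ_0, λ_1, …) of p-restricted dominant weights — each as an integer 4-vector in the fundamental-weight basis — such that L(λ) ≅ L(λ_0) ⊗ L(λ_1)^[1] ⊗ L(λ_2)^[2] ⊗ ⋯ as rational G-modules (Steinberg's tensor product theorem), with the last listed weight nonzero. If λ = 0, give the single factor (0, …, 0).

((1, 1, 5, 1), (2, 2, 5, 5))

In the fundamental-weight basis, λ has coordinates c = M·v (v = (91, 64, 194, -89)):
  c_1 = (4)·(91) + (2)·(64) + (-2)·(194) + (1)·(-89) = 15
  c_2 = (21)·(91) + (7)·(64) + (-13)·(194) + (-2)·(-89) = 15
  c_3 = (13)·(91) + (5)·(64) + (-8)·(194) + (-1)·(-89) = 40
  c_4 = (2)·(91) + (1)·(64) + (-2)·(194) + (-2)·(-89) = 36
p = 7; digits c_i = Σ_j d_{ij}·7^j, 0 ≤ d_{ij} < 7:
  c_1 = 15 = 1·7^0 + 2·7^1
  c_2 = 15 = 1·7^0 + 2·7^1
  c_3 = 40 = 5·7^0 + 5·7^1
  c_4 = 36 = 1·7^0 + 5·7^1
λ_0 = (1, 1, 5, 1)
λ_1 = (2, 2, 5, 5)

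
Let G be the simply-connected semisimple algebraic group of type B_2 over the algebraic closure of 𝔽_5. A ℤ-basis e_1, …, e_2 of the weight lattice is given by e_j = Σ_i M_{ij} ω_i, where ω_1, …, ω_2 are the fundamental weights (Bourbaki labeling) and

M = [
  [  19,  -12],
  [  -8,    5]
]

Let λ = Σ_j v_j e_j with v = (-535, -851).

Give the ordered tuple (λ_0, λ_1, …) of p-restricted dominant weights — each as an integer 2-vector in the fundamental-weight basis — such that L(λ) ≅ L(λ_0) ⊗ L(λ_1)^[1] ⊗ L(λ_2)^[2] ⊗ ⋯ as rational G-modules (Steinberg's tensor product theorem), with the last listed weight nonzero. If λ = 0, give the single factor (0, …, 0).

((2, 0), (4, 0), (1, 1))

Converting to the ω-basis (c_i = row i of M dotted with v = (-535, -851)):
  c_1 = 19*-535 + -12*-851 = 47
  c_2 = -8*-535 + 5*-851 = 25
Writing each c_i in base p = 5:
  c_1 = 47 = 2·5^0 + 4·5^1 + 1·5^2
  c_2 = 25 = 0·5^0 + 0·5^1 + 1·5^2
p-restricted factor λ_0 = (2, 0)
p-restricted factor λ_1 = (4, 0)
p-restricted factor λ_2 = (1, 1)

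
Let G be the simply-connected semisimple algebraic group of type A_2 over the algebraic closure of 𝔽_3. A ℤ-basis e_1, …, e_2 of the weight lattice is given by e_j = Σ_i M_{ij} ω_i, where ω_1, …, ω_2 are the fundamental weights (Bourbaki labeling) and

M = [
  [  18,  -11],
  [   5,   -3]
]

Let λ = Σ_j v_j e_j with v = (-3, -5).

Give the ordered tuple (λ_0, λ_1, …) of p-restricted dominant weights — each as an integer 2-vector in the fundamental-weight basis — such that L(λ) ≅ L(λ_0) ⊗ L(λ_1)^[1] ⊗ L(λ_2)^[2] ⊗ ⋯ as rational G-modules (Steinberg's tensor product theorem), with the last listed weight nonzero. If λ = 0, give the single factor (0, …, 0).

ω-coordinates c = M·v, v = (-3, -5):
  c_1 = (18)·(-3) + (-11)·(-5) = 1
  c_2 = (5)·(-3) + (-3)·(-5) = 0
Expand coordinatewise in base 3:
  c_1 = 1 = 1·3^0
  c_2 = 0
p-restricted factor λ_0 = (1, 0)

((1, 0),)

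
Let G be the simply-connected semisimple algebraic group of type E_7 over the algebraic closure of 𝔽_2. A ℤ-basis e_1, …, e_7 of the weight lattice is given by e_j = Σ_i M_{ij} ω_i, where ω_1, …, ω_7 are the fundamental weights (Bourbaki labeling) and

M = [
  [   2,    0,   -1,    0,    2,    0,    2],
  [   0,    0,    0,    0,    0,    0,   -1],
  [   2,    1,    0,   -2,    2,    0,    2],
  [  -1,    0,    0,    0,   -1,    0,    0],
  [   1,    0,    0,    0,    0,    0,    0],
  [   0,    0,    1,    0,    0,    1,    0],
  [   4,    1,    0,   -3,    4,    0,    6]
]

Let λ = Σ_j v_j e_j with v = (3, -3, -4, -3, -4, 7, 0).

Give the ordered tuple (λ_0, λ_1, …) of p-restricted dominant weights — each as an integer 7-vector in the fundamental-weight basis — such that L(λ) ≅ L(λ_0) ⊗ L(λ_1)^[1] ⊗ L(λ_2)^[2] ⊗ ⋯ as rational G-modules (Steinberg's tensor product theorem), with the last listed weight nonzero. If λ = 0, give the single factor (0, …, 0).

In the fundamental-weight basis, λ has coordinates c = M·v (v = (3, -3, -4, -3, -4, 7, 0)):
  c_1 = (2)·(3) + (0)·(-3) + (-1)·(-4) + (0)·(-3) + (2)·(-4) + (0)·(7) + (2)·(0) = 2
  c_2 = (0)·(3) + (0)·(-3) + (0)·(-4) + (0)·(-3) + (0)·(-4) + (0)·(7) + (-1)·(0) = 0
  c_3 = (2)·(3) + (1)·(-3) + (0)·(-4) + (-2)·(-3) + (2)·(-4) + (0)·(7) + (2)·(0) = 1
  c_4 = (-1)·(3) + (0)·(-3) + (0)·(-4) + (0)·(-3) + (-1)·(-4) + (0)·(7) + (0)·(0) = 1
  c_5 = (1)·(3) + (0)·(-3) + (0)·(-4) + (0)·(-3) + (0)·(-4) + (0)·(7) + (0)·(0) = 3
  c_6 = (0)·(3) + (0)·(-3) + (1)·(-4) + (0)·(-3) + (0)·(-4) + (1)·(7) + (0)·(0) = 3
  c_7 = (4)·(3) + (1)·(-3) + (0)·(-4) + (-3)·(-3) + (4)·(-4) + (0)·(7) + (6)·(0) = 2
p = 2; digits c_i = Σ_j d_{ij}·2^j, 0 ≤ d_{ij} < 2:
  c_1 = 2 = 0·2^0 + 1·2^1
  c_2 = 0
  c_3 = 1 = 1·2^0
  c_4 = 1 = 1·2^0
  c_5 = 3 = 1·2^0 + 1·2^1
  c_6 = 3 = 1·2^0 + 1·2^1
  c_7 = 2 = 0·2^0 + 1·2^1
λ_0 = (0, 0, 1, 1, 1, 1, 0)
λ_1 = (1, 0, 0, 0, 1, 1, 1)

((0, 0, 1, 1, 1, 1, 0), (1, 0, 0, 0, 1, 1, 1))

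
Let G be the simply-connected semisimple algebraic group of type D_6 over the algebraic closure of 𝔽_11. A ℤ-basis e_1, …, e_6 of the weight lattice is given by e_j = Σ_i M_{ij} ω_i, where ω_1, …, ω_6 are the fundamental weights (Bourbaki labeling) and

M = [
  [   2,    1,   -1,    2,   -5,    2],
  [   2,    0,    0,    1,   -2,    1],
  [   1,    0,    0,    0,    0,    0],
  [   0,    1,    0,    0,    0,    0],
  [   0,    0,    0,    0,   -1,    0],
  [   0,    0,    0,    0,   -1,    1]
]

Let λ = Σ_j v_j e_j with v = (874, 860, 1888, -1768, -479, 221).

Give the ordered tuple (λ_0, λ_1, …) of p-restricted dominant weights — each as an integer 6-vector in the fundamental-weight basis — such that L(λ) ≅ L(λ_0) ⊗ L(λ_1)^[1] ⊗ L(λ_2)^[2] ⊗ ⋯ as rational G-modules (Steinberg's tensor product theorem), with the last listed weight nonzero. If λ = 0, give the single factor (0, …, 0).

ω-coordinates c = M·v, v = (874, 860, 1888, -1768, -479, 221):
  c_1 = (2)·(874) + (1)·(860) + (-1)·(1888) + (2)·(-1768) + (-5)·(-479) + (2)·(221) = 21
  c_2 = (2)·(874) + (0)·(860) + (0)·(1888) + (1)·(-1768) + (-2)·(-479) + (1)·(221) = 1159
  c_3 = (1)·(874) + (0)·(860) + (0)·(1888) + (0)·(-1768) + (0)·(-479) + (0)·(221) = 874
  c_4 = (0)·(874) + (1)·(860) + (0)·(1888) + (0)·(-1768) + (0)·(-479) + (0)·(221) = 860
  c_5 = (0)·(874) + (0)·(860) + (0)·(1888) + (0)·(-1768) + (-1)·(-479) + (0)·(221) = 479
  c_6 = (0)·(874) + (0)·(860) + (0)·(1888) + (0)·(-1768) + (-1)·(-479) + (1)·(221) = 700
Base-11 expansion of each c_i:
  c_1 = 21 = 10·11^0 + 1·11^1
  c_2 = 1159 = 4·11^0 + 6·11^1 + 9·11^2
  c_3 = 874 = 5·11^0 + 2·11^1 + 7·11^2
  c_4 = 860 = 2·11^0 + 1·11^1 + 7·11^2
  c_5 = 479 = 6·11^0 + 10·11^1 + 3·11^2
  c_6 = 700 = 7·11^0 + 8·11^1 + 5·11^2
p-restricted factor λ_0 = (10, 4, 5, 2, 6, 7)
p-restricted factor λ_1 = (1, 6, 2, 1, 10, 8)
p-restricted factor λ_2 = (0, 9, 7, 7, 3, 5)

((10, 4, 5, 2, 6, 7), (1, 6, 2, 1, 10, 8), (0, 9, 7, 7, 3, 5))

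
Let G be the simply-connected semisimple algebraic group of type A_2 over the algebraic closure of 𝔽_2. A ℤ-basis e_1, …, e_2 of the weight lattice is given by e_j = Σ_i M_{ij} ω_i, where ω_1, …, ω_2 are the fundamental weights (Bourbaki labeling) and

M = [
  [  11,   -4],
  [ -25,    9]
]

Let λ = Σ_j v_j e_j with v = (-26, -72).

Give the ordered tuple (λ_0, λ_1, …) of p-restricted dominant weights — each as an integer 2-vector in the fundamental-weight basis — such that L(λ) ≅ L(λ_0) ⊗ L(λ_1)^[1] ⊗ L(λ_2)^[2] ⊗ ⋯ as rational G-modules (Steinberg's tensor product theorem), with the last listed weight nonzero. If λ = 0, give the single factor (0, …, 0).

((0, 0), (1, 1))

In the fundamental-weight basis, λ has coordinates c = M·v (v = (-26, -72)):
  c_1 = (11)·(-26) + (-4)·(-72) = 2
  c_2 = (-25)·(-26) + (9)·(-72) = 2
Base-2 expansion of each c_i:
  c_1 = 2 = 0·2^0 + 1·2^1
  c_2 = 2 = 0·2^0 + 1·2^1
λ_0 = (0, 0)
λ_1 = (1, 1)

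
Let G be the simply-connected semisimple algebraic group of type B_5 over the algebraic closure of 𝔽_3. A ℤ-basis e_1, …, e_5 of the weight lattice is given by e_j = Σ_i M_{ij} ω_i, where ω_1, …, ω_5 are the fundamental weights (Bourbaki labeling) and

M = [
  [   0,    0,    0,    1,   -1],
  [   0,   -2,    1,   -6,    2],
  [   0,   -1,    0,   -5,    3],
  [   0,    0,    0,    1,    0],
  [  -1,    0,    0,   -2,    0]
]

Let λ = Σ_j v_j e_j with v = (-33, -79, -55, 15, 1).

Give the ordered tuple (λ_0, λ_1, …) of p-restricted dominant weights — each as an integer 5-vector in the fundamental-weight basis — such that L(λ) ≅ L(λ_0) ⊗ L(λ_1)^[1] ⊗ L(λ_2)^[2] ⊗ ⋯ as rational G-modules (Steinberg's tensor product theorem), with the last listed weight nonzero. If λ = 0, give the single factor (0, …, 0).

ω-coordinates c = M·v, v = (-33, -79, -55, 15, 1):
  c_1 = (0)·(-33) + (0)·(-79) + (0)·(-55) + (1)·(15) + (-1)·(1) = 14
  c_2 = (0)·(-33) + (-2)·(-79) + (1)·(-55) + (-6)·(15) + (2)·(1) = 15
  c_3 = (0)·(-33) + (-1)·(-79) + (0)·(-55) + (-5)·(15) + (3)·(1) = 7
  c_4 = (0)·(-33) + (0)·(-79) + (0)·(-55) + (1)·(15) + (0)·(1) = 15
  c_5 = (-1)·(-33) + (0)·(-79) + (0)·(-55) + (-2)·(15) + (0)·(1) = 3
p = 3; digits c_i = Σ_j d_{ij}·3^j, 0 ≤ d_{ij} < 3:
  c_1 = 14 = 2·3^0 + 1·3^1 + 1·3^2
  c_2 = 15 = 0·3^0 + 2·3^1 + 1·3^2
  c_3 = 7 = 1·3^0 + 2·3^1
  c_4 = 15 = 0·3^0 + 2·3^1 + 1·3^2
  c_5 = 3 = 0·3^0 + 1·3^1
p-restricted factor λ_0 = (2, 0, 1, 0, 0)
p-restricted factor λ_1 = (1, 2, 2, 2, 1)
p-restricted factor λ_2 = (1, 1, 0, 1, 0)

((2, 0, 1, 0, 0), (1, 2, 2, 2, 1), (1, 1, 0, 1, 0))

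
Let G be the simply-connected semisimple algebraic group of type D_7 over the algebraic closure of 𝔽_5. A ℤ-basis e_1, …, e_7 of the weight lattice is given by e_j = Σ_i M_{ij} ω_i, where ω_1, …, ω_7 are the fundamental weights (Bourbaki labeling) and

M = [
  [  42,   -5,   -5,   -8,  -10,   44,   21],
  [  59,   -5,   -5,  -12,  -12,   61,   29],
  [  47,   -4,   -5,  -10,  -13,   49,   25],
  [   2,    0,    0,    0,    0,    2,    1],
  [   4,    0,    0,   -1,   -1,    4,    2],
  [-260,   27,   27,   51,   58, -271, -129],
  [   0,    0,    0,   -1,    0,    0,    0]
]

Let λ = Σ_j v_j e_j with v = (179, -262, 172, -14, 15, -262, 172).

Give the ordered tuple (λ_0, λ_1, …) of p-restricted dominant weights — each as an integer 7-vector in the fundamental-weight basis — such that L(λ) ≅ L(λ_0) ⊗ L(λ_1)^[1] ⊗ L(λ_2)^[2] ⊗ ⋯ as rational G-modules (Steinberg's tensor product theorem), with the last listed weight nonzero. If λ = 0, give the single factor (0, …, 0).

Converting to the ω-basis (c_i = row i of M dotted with v = (179, -262, 172, -14, 15, -262, 172)):
  c_1 = 42·179 + (-5)·(-262) + (-5)·(172) + (-8)·(-14) + (-10)·(15) + (44)·(-262) + 21·172 = 14
  c_2 = 59·179 + (-5)·(-262) + (-5)·(172) + (-12)·(-14) + (-12)·(15) + (61)·(-262) + 29·172 = 5
  c_3 = 47·179 + (-4)·(-262) + (-5)·(172) + (-10)·(-14) + (-13)·(15) + (49)·(-262) + 25·172 = 8
  c_4 = 2·179 + (0)·(-262) + 0·172 + (0)·(-14) + 0·15 + (2)·(-262) + 1·172 = 6
  c_5 = 4·179 + (0)·(-262) + 0·172 + (-1)·(-14) + (-1)·(15) + (4)·(-262) + 2·172 = 11
  c_6 = (-260)·(179) + (27)·(-262) + 27·172 + (51)·(-14) + 58·15 + (-271)·(-262) + (-129)·(172) = 0
  c_7 = 0·179 + (0)·(-262) + 0·172 + (-1)·(-14) + 0·15 + (0)·(-262) + 0·172 = 14
Expand coordinatewise in base 5:
  c_1 = 14 = 4·5^0 + 2·5^1
  c_2 = 5 = 0·5^0 + 1·5^1
  c_3 = 8 = 3·5^0 + 1·5^1
  c_4 = 6 = 1·5^0 + 1·5^1
  c_5 = 11 = 1·5^0 + 2·5^1
  c_6 = 0
  c_7 = 14 = 4·5^0 + 2·5^1
p-restricted factor λ_0 = (4, 0, 3, 1, 1, 0, 4)
p-restricted factor λ_1 = (2, 1, 1, 1, 2, 0, 2)

((4, 0, 3, 1, 1, 0, 4), (2, 1, 1, 1, 2, 0, 2))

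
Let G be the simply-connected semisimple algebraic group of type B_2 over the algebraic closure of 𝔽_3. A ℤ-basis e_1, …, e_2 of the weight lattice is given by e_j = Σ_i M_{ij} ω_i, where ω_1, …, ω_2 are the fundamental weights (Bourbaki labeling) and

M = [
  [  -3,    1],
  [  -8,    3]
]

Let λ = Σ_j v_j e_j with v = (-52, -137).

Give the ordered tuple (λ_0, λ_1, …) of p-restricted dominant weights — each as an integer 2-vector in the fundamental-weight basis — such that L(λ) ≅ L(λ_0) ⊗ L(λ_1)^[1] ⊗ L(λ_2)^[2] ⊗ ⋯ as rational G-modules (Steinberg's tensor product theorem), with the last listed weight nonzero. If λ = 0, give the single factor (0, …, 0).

Converting to the ω-basis (c_i = row i of M dotted with v = (-52, -137)):
  c_1 = -3*-52 + 1*-137 = 19
  c_2 = -8*-52 + 3*-137 = 5
Writing each c_i in base p = 3:
  c_1 = 19 = 1·3^0 + 0·3^1 + 2·3^2
  c_2 = 5 = 2·3^0 + 1·3^1
Factor λ_0 = (1, 2)
Factor λ_1 = (0, 1)
Factor λ_2 = (2, 0)

((1, 2), (0, 1), (2, 0))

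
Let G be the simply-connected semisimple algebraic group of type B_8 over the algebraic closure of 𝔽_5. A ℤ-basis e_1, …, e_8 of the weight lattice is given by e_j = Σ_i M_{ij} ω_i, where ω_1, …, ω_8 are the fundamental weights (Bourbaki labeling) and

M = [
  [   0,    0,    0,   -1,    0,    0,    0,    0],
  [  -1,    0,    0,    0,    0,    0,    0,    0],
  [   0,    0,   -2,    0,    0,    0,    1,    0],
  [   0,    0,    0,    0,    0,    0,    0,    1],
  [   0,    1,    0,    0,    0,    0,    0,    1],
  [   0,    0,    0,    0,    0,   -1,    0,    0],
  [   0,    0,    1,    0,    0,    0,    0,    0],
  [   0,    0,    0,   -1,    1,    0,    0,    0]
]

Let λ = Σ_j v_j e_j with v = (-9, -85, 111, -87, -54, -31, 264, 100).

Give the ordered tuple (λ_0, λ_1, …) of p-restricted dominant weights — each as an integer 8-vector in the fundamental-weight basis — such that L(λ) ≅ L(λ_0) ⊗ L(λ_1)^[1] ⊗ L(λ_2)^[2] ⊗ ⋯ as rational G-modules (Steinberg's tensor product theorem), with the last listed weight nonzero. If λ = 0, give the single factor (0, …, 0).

((2, 4, 2, 0, 0, 1, 1, 3), (2, 1, 3, 0, 3, 1, 2, 1), (3, 0, 1, 4, 0, 1, 4, 1))

Change of basis e → ω: c = M·v where v = (-9, -85, 111, -87, -54, -31, 264, 100):
  c_1 = 0*-9 + 0*-85 + 0*111 + -1*-87 + 0*-54 + 0*-31 + 0*264 + 0*100 = 87
  c_2 = -1*-9 + 0*-85 + 0*111 + 0*-87 + 0*-54 + 0*-31 + 0*264 + 0*100 = 9
  c_3 = 0*-9 + 0*-85 + -2*111 + 0*-87 + 0*-54 + 0*-31 + 1*264 + 0*100 = 42
  c_4 = 0*-9 + 0*-85 + 0*111 + 0*-87 + 0*-54 + 0*-31 + 0*264 + 1*100 = 100
  c_5 = 0*-9 + 1*-85 + 0*111 + 0*-87 + 0*-54 + 0*-31 + 0*264 + 1*100 = 15
  c_6 = 0*-9 + 0*-85 + 0*111 + 0*-87 + 0*-54 + -1*-31 + 0*264 + 0*100 = 31
  c_7 = 0*-9 + 0*-85 + 1*111 + 0*-87 + 0*-54 + 0*-31 + 0*264 + 0*100 = 111
  c_8 = 0*-9 + 0*-85 + 0*111 + -1*-87 + 1*-54 + 0*-31 + 0*264 + 0*100 = 33
Writing each c_i in base p = 5:
  c_1 = 87 = 2·5^0 + 2·5^1 + 3·5^2
  c_2 = 9 = 4·5^0 + 1·5^1
  c_3 = 42 = 2·5^0 + 3·5^1 + 1·5^2
  c_4 = 100 = 0·5^0 + 0·5^1 + 4·5^2
  c_5 = 15 = 0·5^0 + 3·5^1
  c_6 = 31 = 1·5^0 + 1·5^1 + 1·5^2
  c_7 = 111 = 1·5^0 + 2·5^1 + 4·5^2
  c_8 = 33 = 3·5^0 + 1·5^1 + 1·5^2
λ_0 = (2, 4, 2, 0, 0, 1, 1, 3)
λ_1 = (2, 1, 3, 0, 3, 1, 2, 1)
λ_2 = (3, 0, 1, 4, 0, 1, 4, 1)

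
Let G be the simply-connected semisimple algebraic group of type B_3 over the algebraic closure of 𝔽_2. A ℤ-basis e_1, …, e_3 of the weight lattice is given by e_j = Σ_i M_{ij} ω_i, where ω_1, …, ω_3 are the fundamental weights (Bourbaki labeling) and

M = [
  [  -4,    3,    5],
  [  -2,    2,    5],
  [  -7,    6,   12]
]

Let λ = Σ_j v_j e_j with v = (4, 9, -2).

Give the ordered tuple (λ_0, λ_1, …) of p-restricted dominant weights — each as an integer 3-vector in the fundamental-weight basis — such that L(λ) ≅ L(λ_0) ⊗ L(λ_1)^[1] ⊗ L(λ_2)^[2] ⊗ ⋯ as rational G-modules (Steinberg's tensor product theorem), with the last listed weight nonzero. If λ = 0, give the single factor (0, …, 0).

((1, 0, 0), (0, 0, 1))

Change of basis e → ω: c = M·v where v = (4, 9, -2):
  c_1 = (-4)·(4) + (3)·(9) + (5)·(-2) = 1
  c_2 = (-2)·(4) + (2)·(9) + (5)·(-2) = 0
  c_3 = (-7)·(4) + (6)·(9) + (12)·(-2) = 2
p = 2; digits c_i = Σ_j d_{ij}·2^j, 0 ≤ d_{ij} < 2:
  c_1 = 1 = 1·2^0
  c_2 = 0
  c_3 = 2 = 0·2^0 + 1·2^1
p-restricted factor λ_0 = (1, 0, 0)
p-restricted factor λ_1 = (0, 0, 1)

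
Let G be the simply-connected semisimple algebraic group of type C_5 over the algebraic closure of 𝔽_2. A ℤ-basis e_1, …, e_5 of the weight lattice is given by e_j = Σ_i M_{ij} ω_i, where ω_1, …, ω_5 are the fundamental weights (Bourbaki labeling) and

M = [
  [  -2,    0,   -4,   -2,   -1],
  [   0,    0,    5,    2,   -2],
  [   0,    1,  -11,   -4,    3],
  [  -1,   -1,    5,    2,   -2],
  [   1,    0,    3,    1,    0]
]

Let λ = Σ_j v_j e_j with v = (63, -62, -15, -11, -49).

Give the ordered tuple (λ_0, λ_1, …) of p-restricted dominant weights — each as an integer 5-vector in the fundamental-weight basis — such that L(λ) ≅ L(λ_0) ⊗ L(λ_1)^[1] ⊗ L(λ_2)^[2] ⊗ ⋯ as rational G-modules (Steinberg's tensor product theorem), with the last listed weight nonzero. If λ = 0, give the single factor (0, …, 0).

Compute c_i = Σ_j M_{ij} v_j with v = (63, -62, -15, -11, -49):
  c_1 = (-2)·(63) + (0)·(-62) + (-4)·(-15) + (-2)·(-11) + (-1)·(-49) = 5
  c_2 = (0)·(63) + (0)·(-62) + (5)·(-15) + (2)·(-11) + (-2)·(-49) = 1
  c_3 = (0)·(63) + (1)·(-62) + (-11)·(-15) + (-4)·(-11) + (3)·(-49) = 0
  c_4 = (-1)·(63) + (-1)·(-62) + (5)·(-15) + (2)·(-11) + (-2)·(-49) = 0
  c_5 = (1)·(63) + (0)·(-62) + (3)·(-15) + (1)·(-11) + (0)·(-49) = 7
Base-2 expansion of each c_i:
  c_1 = 5 = 1·2^0 + 0·2^1 + 1·2^2
  c_2 = 1 = 1·2^0
  c_3 = 0
  c_4 = 0
  c_5 = 7 = 1·2^0 + 1·2^1 + 1·2^2
Factor λ_0 = (1, 1, 0, 0, 1)
Factor λ_1 = (0, 0, 0, 0, 1)
Factor λ_2 = (1, 0, 0, 0, 1)

((1, 1, 0, 0, 1), (0, 0, 0, 0, 1), (1, 0, 0, 0, 1))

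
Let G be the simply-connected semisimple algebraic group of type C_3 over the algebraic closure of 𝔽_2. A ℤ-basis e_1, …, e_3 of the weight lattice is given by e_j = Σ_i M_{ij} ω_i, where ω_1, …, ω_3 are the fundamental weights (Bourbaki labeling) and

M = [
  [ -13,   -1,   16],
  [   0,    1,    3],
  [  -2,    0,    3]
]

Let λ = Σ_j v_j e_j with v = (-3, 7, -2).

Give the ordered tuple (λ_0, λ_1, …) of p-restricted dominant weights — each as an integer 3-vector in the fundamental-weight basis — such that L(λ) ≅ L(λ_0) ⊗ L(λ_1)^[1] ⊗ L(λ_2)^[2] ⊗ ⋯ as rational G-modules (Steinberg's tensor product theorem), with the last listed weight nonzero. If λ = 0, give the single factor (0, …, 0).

((0, 1, 0),)

ω-coordinates c = M·v, v = (-3, 7, -2):
  c_1 = (-13)·(-3) + (-1)·(7) + (16)·(-2) = 0
  c_2 = (0)·(-3) + 1·7 + (3)·(-2) = 1
  c_3 = (-2)·(-3) + 0·7 + (3)·(-2) = 0
Writing each c_i in base p = 2:
  c_1 = 0
  c_2 = 1 = 1·2^0
  c_3 = 0
Factor λ_0 = (0, 1, 0)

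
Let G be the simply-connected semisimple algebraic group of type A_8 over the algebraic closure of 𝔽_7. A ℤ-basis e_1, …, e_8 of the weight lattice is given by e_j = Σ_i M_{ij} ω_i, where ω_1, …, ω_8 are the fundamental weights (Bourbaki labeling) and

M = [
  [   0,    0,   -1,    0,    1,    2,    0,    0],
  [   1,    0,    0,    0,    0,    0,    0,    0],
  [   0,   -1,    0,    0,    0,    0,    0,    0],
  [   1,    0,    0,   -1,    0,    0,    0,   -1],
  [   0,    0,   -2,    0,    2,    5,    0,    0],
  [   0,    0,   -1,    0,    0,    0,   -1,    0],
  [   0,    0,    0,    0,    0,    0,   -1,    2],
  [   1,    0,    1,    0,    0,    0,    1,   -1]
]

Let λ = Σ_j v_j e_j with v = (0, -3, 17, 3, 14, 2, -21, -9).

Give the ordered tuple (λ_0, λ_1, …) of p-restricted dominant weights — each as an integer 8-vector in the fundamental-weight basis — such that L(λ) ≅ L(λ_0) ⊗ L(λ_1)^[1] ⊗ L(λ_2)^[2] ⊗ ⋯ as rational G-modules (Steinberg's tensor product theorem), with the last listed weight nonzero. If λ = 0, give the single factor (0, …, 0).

Converting to the ω-basis (c_i = row i of M dotted with v = (0, -3, 17, 3, 14, 2, -21, -9)):
  c_1 = 0*0 + 0*-3 + -1*17 + 0*3 + 1*14 + 2*2 + 0*-21 + 0*-9 = 1
  c_2 = 1*0 + 0*-3 + 0*17 + 0*3 + 0*14 + 0*2 + 0*-21 + 0*-9 = 0
  c_3 = 0*0 + -1*-3 + 0*17 + 0*3 + 0*14 + 0*2 + 0*-21 + 0*-9 = 3
  c_4 = 1*0 + 0*-3 + 0*17 + -1*3 + 0*14 + 0*2 + 0*-21 + -1*-9 = 6
  c_5 = 0*0 + 0*-3 + -2*17 + 0*3 + 2*14 + 5*2 + 0*-21 + 0*-9 = 4
  c_6 = 0*0 + 0*-3 + -1*17 + 0*3 + 0*14 + 0*2 + -1*-21 + 0*-9 = 4
  c_7 = 0*0 + 0*-3 + 0*17 + 0*3 + 0*14 + 0*2 + -1*-21 + 2*-9 = 3
  c_8 = 1*0 + 0*-3 + 1*17 + 0*3 + 0*14 + 0*2 + 1*-21 + -1*-9 = 5
Expand coordinatewise in base 7:
  c_1 = 1 = 1·7^0
  c_2 = 0
  c_3 = 3 = 3·7^0
  c_4 = 6 = 6·7^0
  c_5 = 4 = 4·7^0
  c_6 = 4 = 4·7^0
  c_7 = 3 = 3·7^0
  c_8 = 5 = 5·7^0
p-restricted factor λ_0 = (1, 0, 3, 6, 4, 4, 3, 5)

((1, 0, 3, 6, 4, 4, 3, 5),)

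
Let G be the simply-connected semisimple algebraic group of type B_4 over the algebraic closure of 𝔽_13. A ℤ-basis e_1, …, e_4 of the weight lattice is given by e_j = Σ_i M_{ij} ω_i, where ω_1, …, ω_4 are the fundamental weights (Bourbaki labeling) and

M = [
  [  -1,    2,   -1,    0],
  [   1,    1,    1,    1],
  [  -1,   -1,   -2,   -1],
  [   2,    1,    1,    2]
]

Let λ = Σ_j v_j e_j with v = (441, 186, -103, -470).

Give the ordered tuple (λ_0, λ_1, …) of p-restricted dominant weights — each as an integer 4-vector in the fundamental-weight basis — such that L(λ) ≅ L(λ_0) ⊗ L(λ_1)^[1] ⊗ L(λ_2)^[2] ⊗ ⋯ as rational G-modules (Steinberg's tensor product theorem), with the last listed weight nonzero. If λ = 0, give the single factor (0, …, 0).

Change of basis e → ω: c = M·v where v = (441, 186, -103, -470):
  c_1 = -1*441 + 2*186 + -1*-103 + 0*-470 = 34
  c_2 = 1*441 + 1*186 + 1*-103 + 1*-470 = 54
  c_3 = -1*441 + -1*186 + -2*-103 + -1*-470 = 49
  c_4 = 2*441 + 1*186 + 1*-103 + 2*-470 = 25
Writing each c_i in base p = 13:
  c_1 = 34 = 8·13^0 + 2·13^1
  c_2 = 54 = 2·13^0 + 4·13^1
  c_3 = 49 = 10·13^0 + 3·13^1
  c_4 = 25 = 12·13^0 + 1·13^1
λ_0 = (8, 2, 10, 12)
λ_1 = (2, 4, 3, 1)

((8, 2, 10, 12), (2, 4, 3, 1))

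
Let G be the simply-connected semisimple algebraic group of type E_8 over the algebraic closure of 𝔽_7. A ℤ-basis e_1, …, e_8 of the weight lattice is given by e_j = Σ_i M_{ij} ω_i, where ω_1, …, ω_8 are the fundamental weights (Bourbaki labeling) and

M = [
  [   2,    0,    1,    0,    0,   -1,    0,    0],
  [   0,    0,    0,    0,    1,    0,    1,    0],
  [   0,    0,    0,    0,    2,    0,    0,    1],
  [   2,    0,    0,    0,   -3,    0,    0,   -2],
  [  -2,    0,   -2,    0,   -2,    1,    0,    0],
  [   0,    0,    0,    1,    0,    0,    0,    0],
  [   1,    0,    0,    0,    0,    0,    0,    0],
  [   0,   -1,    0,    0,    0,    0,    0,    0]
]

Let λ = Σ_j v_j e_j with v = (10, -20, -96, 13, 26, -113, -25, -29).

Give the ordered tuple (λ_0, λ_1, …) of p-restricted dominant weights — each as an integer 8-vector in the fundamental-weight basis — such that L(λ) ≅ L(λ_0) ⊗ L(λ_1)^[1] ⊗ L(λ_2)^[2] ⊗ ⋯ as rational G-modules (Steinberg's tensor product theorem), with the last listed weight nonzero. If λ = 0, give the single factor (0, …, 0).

((2, 1, 2, 0, 0, 6, 3, 6), (5, 0, 3, 0, 1, 1, 1, 2))

Change of basis e → ω: c = M·v where v = (10, -20, -96, 13, 26, -113, -25, -29):
  c_1 = (2)·(10) + (0)·(-20) + (1)·(-96) + (0)·(13) + (0)·(26) + (-1)·(-113) + (0)·(-25) + (0)·(-29) = 37
  c_2 = (0)·(10) + (0)·(-20) + (0)·(-96) + (0)·(13) + (1)·(26) + (0)·(-113) + (1)·(-25) + (0)·(-29) = 1
  c_3 = (0)·(10) + (0)·(-20) + (0)·(-96) + (0)·(13) + (2)·(26) + (0)·(-113) + (0)·(-25) + (1)·(-29) = 23
  c_4 = (2)·(10) + (0)·(-20) + (0)·(-96) + (0)·(13) + (-3)·(26) + (0)·(-113) + (0)·(-25) + (-2)·(-29) = 0
  c_5 = (-2)·(10) + (0)·(-20) + (-2)·(-96) + (0)·(13) + (-2)·(26) + (1)·(-113) + (0)·(-25) + (0)·(-29) = 7
  c_6 = (0)·(10) + (0)·(-20) + (0)·(-96) + (1)·(13) + (0)·(26) + (0)·(-113) + (0)·(-25) + (0)·(-29) = 13
  c_7 = (1)·(10) + (0)·(-20) + (0)·(-96) + (0)·(13) + (0)·(26) + (0)·(-113) + (0)·(-25) + (0)·(-29) = 10
  c_8 = (0)·(10) + (-1)·(-20) + (0)·(-96) + (0)·(13) + (0)·(26) + (0)·(-113) + (0)·(-25) + (0)·(-29) = 20
Expand coordinatewise in base 7:
  c_1 = 37 = 2·7^0 + 5·7^1
  c_2 = 1 = 1·7^0
  c_3 = 23 = 2·7^0 + 3·7^1
  c_4 = 0
  c_5 = 7 = 0·7^0 + 1·7^1
  c_6 = 13 = 6·7^0 + 1·7^1
  c_7 = 10 = 3·7^0 + 1·7^1
  c_8 = 20 = 6·7^0 + 2·7^1
p-restricted factor λ_0 = (2, 1, 2, 0, 0, 6, 3, 6)
p-restricted factor λ_1 = (5, 0, 3, 0, 1, 1, 1, 2)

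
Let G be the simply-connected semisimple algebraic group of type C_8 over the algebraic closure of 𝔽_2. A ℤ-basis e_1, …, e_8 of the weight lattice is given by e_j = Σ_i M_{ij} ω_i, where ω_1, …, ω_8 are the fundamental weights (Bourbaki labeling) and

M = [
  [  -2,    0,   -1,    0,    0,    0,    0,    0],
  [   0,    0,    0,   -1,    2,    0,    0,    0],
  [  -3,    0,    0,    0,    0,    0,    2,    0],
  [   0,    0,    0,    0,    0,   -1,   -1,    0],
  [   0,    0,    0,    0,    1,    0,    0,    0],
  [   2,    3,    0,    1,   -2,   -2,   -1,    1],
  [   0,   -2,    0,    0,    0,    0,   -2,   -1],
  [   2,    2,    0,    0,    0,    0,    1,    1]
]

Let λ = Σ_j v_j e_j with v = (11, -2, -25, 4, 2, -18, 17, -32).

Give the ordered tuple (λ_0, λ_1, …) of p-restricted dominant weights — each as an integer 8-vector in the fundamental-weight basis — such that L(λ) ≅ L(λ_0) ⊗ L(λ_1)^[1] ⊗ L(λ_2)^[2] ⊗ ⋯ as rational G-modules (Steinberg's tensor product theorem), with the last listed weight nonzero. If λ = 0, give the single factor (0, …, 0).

Change of basis e → ω: c = M·v where v = (11, -2, -25, 4, 2, -18, 17, -32):
  c_1 = (-2)·(11) + (0)·(-2) + (-1)·(-25) + (0)·(4) + (0)·(2) + (0)·(-18) + (0)·(17) + (0)·(-32) = 3
  c_2 = (0)·(11) + (0)·(-2) + (0)·(-25) + (-1)·(4) + (2)·(2) + (0)·(-18) + (0)·(17) + (0)·(-32) = 0
  c_3 = (-3)·(11) + (0)·(-2) + (0)·(-25) + (0)·(4) + (0)·(2) + (0)·(-18) + (2)·(17) + (0)·(-32) = 1
  c_4 = (0)·(11) + (0)·(-2) + (0)·(-25) + (0)·(4) + (0)·(2) + (-1)·(-18) + (-1)·(17) + (0)·(-32) = 1
  c_5 = (0)·(11) + (0)·(-2) + (0)·(-25) + (0)·(4) + (1)·(2) + (0)·(-18) + (0)·(17) + (0)·(-32) = 2
  c_6 = (2)·(11) + (3)·(-2) + (0)·(-25) + (1)·(4) + (-2)·(2) + (-2)·(-18) + (-1)·(17) + (1)·(-32) = 3
  c_7 = (0)·(11) + (-2)·(-2) + (0)·(-25) + (0)·(4) + (0)·(2) + (0)·(-18) + (-2)·(17) + (-1)·(-32) = 2
  c_8 = (2)·(11) + (2)·(-2) + (0)·(-25) + (0)·(4) + (0)·(2) + (0)·(-18) + (1)·(17) + (1)·(-32) = 3
Writing each c_i in base p = 2:
  c_1 = 3 = 1·2^0 + 1·2^1
  c_2 = 0
  c_3 = 1 = 1·2^0
  c_4 = 1 = 1·2^0
  c_5 = 2 = 0·2^0 + 1·2^1
  c_6 = 3 = 1·2^0 + 1·2^1
  c_7 = 2 = 0·2^0 + 1·2^1
  c_8 = 3 = 1·2^0 + 1·2^1
p-restricted factor λ_0 = (1, 0, 1, 1, 0, 1, 0, 1)
p-restricted factor λ_1 = (1, 0, 0, 0, 1, 1, 1, 1)

((1, 0, 1, 1, 0, 1, 0, 1), (1, 0, 0, 0, 1, 1, 1, 1))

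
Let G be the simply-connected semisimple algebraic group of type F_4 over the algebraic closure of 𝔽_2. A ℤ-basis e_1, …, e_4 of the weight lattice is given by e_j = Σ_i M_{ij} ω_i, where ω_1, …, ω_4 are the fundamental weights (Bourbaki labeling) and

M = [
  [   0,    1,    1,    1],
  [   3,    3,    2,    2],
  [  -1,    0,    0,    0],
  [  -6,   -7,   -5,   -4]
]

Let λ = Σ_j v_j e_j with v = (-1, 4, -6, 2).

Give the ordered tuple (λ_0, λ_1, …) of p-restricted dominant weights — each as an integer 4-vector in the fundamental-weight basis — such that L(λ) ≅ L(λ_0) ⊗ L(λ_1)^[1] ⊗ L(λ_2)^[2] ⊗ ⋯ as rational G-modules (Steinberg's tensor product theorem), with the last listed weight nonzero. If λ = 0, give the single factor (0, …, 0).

Compute c_i = Σ_j M_{ij} v_j with v = (-1, 4, -6, 2):
  c_1 = (0)·(-1) + (1)·(4) + (1)·(-6) + (1)·(2) = 0
  c_2 = (3)·(-1) + (3)·(4) + (2)·(-6) + (2)·(2) = 1
  c_3 = (-1)·(-1) + (0)·(4) + (0)·(-6) + (0)·(2) = 1
  c_4 = (-6)·(-1) + (-7)·(4) + (-5)·(-6) + (-4)·(2) = 0
Expand coordinatewise in base 2:
  c_1 = 0
  c_2 = 1 = 1·2^0
  c_3 = 1 = 1·2^0
  c_4 = 0
p-restricted factor λ_0 = (0, 1, 1, 0)

((0, 1, 1, 0),)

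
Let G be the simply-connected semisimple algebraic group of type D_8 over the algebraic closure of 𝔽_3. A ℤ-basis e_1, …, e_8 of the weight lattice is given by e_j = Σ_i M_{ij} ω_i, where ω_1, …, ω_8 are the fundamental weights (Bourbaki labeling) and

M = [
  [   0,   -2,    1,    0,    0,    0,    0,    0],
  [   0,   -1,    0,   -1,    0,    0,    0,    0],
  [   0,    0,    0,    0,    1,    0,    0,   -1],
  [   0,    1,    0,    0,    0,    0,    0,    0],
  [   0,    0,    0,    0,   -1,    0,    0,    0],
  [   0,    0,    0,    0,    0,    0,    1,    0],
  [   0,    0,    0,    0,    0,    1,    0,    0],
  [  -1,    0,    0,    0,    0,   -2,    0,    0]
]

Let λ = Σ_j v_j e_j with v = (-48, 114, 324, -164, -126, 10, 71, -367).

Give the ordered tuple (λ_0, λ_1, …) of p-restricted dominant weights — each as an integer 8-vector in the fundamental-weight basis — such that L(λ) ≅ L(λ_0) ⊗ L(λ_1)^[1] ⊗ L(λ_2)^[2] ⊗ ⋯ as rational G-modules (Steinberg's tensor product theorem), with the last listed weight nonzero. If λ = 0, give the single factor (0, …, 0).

Compute c_i = Σ_j M_{ij} v_j with v = (-48, 114, 324, -164, -126, 10, 71, -367):
  c_1 = (0)·(-48) + (-2)·(114) + 1·324 + (0)·(-164) + (0)·(-126) + 0·10 + 0·71 + (0)·(-367) = 96
  c_2 = (0)·(-48) + (-1)·(114) + 0·324 + (-1)·(-164) + (0)·(-126) + 0·10 + 0·71 + (0)·(-367) = 50
  c_3 = (0)·(-48) + 0·114 + 0·324 + (0)·(-164) + (1)·(-126) + 0·10 + 0·71 + (-1)·(-367) = 241
  c_4 = (0)·(-48) + 1·114 + 0·324 + (0)·(-164) + (0)·(-126) + 0·10 + 0·71 + (0)·(-367) = 114
  c_5 = (0)·(-48) + 0·114 + 0·324 + (0)·(-164) + (-1)·(-126) + 0·10 + 0·71 + (0)·(-367) = 126
  c_6 = (0)·(-48) + 0·114 + 0·324 + (0)·(-164) + (0)·(-126) + 0·10 + 1·71 + (0)·(-367) = 71
  c_7 = (0)·(-48) + 0·114 + 0·324 + (0)·(-164) + (0)·(-126) + 1·10 + 0·71 + (0)·(-367) = 10
  c_8 = (-1)·(-48) + 0·114 + 0·324 + (0)·(-164) + (0)·(-126) + (-2)·(10) + 0·71 + (0)·(-367) = 28
p = 3; digits c_i = Σ_j d_{ij}·3^j, 0 ≤ d_{ij} < 3:
  c_1 = 96 = 0·3^0 + 2·3^1 + 1·3^2 + 0·3^3 + 1·3^4
  c_2 = 50 = 2·3^0 + 1·3^1 + 2·3^2 + 1·3^3
  c_3 = 241 = 1·3^0 + 2·3^1 + 2·3^2 + 2·3^3 + 2·3^4
  c_4 = 114 = 0·3^0 + 2·3^1 + 0·3^2 + 1·3^3 + 1·3^4
  c_5 = 126 = 0·3^0 + 0·3^1 + 2·3^2 + 1·3^3 + 1·3^4
  c_6 = 71 = 2·3^0 + 2·3^1 + 1·3^2 + 2·3^3
  c_7 = 10 = 1·3^0 + 0·3^1 + 1·3^2
  c_8 = 28 = 1·3^0 + 0·3^1 + 0·3^2 + 1·3^3
p-restricted factor λ_0 = (0, 2, 1, 0, 0, 2, 1, 1)
p-restricted factor λ_1 = (2, 1, 2, 2, 0, 2, 0, 0)
p-restricted factor λ_2 = (1, 2, 2, 0, 2, 1, 1, 0)
p-restricted factor λ_3 = (0, 1, 2, 1, 1, 2, 0, 1)
p-restricted factor λ_4 = (1, 0, 2, 1, 1, 0, 0, 0)

((0, 2, 1, 0, 0, 2, 1, 1), (2, 1, 2, 2, 0, 2, 0, 0), (1, 2, 2, 0, 2, 1, 1, 0), (0, 1, 2, 1, 1, 2, 0, 1), (1, 0, 2, 1, 1, 0, 0, 0))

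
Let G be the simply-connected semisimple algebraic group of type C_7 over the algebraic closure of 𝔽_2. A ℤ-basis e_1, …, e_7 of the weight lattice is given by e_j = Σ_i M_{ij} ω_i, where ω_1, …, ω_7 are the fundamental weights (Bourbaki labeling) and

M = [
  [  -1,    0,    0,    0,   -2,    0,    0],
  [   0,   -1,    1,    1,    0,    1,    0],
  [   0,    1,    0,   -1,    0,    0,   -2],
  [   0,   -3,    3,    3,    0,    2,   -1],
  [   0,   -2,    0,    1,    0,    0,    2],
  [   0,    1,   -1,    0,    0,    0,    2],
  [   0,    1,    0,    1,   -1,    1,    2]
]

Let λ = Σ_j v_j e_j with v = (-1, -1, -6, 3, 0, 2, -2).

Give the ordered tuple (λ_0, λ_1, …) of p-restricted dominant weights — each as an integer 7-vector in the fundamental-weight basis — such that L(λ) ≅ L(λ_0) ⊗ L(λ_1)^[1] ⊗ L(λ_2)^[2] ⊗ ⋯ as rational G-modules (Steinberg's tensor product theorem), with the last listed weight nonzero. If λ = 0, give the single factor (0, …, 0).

Change of basis e → ω: c = M·v where v = (-1, -1, -6, 3, 0, 2, -2):
  c_1 = -1*-1 + 0*-1 + 0*-6 + 0*3 + -2*0 + 0*2 + 0*-2 = 1
  c_2 = 0*-1 + -1*-1 + 1*-6 + 1*3 + 0*0 + 1*2 + 0*-2 = 0
  c_3 = 0*-1 + 1*-1 + 0*-6 + -1*3 + 0*0 + 0*2 + -2*-2 = 0
  c_4 = 0*-1 + -3*-1 + 3*-6 + 3*3 + 0*0 + 2*2 + -1*-2 = 0
  c_5 = 0*-1 + -2*-1 + 0*-6 + 1*3 + 0*0 + 0*2 + 2*-2 = 1
  c_6 = 0*-1 + 1*-1 + -1*-6 + 0*3 + 0*0 + 0*2 + 2*-2 = 1
  c_7 = 0*-1 + 1*-1 + 0*-6 + 1*3 + -1*0 + 1*2 + 2*-2 = 0
Writing each c_i in base p = 2:
  c_1 = 1 = 1·2^0
  c_2 = 0
  c_3 = 0
  c_4 = 0
  c_5 = 1 = 1·2^0
  c_6 = 1 = 1·2^0
  c_7 = 0
λ_0 = (1, 0, 0, 0, 1, 1, 0)

((1, 0, 0, 0, 1, 1, 0),)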